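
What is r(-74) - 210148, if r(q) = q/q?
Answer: -210147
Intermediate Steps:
r(q) = 1
r(-74) - 210148 = 1 - 210148 = -210147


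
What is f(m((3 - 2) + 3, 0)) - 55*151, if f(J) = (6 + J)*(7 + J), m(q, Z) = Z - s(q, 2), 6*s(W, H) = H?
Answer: -74405/9 ≈ -8267.2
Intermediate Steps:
s(W, H) = H/6
m(q, Z) = -⅓ + Z (m(q, Z) = Z - 2/6 = Z - 1*⅓ = Z - ⅓ = -⅓ + Z)
f(m((3 - 2) + 3, 0)) - 55*151 = (42 + (-⅓ + 0)² + 13*(-⅓ + 0)) - 55*151 = (42 + (-⅓)² + 13*(-⅓)) - 8305 = (42 + ⅑ - 13/3) - 8305 = 340/9 - 8305 = -74405/9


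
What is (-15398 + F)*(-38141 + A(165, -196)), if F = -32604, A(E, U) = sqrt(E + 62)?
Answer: 1830844282 - 48002*sqrt(227) ≈ 1.8301e+9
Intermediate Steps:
A(E, U) = sqrt(62 + E)
(-15398 + F)*(-38141 + A(165, -196)) = (-15398 - 32604)*(-38141 + sqrt(62 + 165)) = -48002*(-38141 + sqrt(227)) = 1830844282 - 48002*sqrt(227)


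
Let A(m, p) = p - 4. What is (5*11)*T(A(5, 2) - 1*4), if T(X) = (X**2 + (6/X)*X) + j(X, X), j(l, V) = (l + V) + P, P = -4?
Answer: 1430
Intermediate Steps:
j(l, V) = -4 + V + l (j(l, V) = (l + V) - 4 = (V + l) - 4 = -4 + V + l)
A(m, p) = -4 + p
T(X) = 2 + X**2 + 2*X (T(X) = (X**2 + (6/X)*X) + (-4 + X + X) = (X**2 + 6) + (-4 + 2*X) = (6 + X**2) + (-4 + 2*X) = 2 + X**2 + 2*X)
(5*11)*T(A(5, 2) - 1*4) = (5*11)*(2 + ((-4 + 2) - 1*4)**2 + 2*((-4 + 2) - 1*4)) = 55*(2 + (-2 - 4)**2 + 2*(-2 - 4)) = 55*(2 + (-6)**2 + 2*(-6)) = 55*(2 + 36 - 12) = 55*26 = 1430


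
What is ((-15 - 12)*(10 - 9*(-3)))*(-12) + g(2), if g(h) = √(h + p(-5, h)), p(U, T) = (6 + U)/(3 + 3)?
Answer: 11988 + √78/6 ≈ 11989.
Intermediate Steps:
p(U, T) = 1 + U/6 (p(U, T) = (6 + U)/6 = (6 + U)*(⅙) = 1 + U/6)
g(h) = √(⅙ + h) (g(h) = √(h + (1 + (⅙)*(-5))) = √(h + (1 - ⅚)) = √(h + ⅙) = √(⅙ + h))
((-15 - 12)*(10 - 9*(-3)))*(-12) + g(2) = ((-15 - 12)*(10 - 9*(-3)))*(-12) + √(6 + 36*2)/6 = -27*(10 + 27)*(-12) + √(6 + 72)/6 = -27*37*(-12) + √78/6 = -999*(-12) + √78/6 = 11988 + √78/6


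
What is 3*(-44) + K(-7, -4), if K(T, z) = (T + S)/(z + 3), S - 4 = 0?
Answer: -129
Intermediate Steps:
S = 4 (S = 4 + 0 = 4)
K(T, z) = (4 + T)/(3 + z) (K(T, z) = (T + 4)/(z + 3) = (4 + T)/(3 + z))
3*(-44) + K(-7, -4) = 3*(-44) + (4 - 7)/(3 - 4) = -132 - 3/(-1) = -132 - 1*(-3) = -132 + 3 = -129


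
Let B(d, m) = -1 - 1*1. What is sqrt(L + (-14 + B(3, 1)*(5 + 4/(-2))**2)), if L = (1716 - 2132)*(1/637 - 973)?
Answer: 4*sqrt(1239502)/7 ≈ 636.19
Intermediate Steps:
B(d, m) = -2 (B(d, m) = -1 - 1 = -2)
L = 19833600/49 (L = -416*(1/637 - 973) = -416*(-619800/637) = 19833600/49 ≈ 4.0477e+5)
sqrt(L + (-14 + B(3, 1)*(5 + 4/(-2))**2)) = sqrt(19833600/49 + (-14 - 2*(5 + 4/(-2))**2)) = sqrt(19833600/49 + (-14 - 2*(5 + 4*(-1/2))**2)) = sqrt(19833600/49 + (-14 - 2*(5 - 2)**2)) = sqrt(19833600/49 + (-14 - 2*3**2)) = sqrt(19833600/49 + (-14 - 2*9)) = sqrt(19833600/49 + (-14 - 18)) = sqrt(19833600/49 - 32) = sqrt(19832032/49) = 4*sqrt(1239502)/7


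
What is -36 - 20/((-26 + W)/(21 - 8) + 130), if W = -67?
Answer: -57752/1597 ≈ -36.163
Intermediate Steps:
-36 - 20/((-26 + W)/(21 - 8) + 130) = -36 - 20/((-26 - 67)/(21 - 8) + 130) = -36 - 20/(-93/13 + 130) = -36 - 20/(1597/13) = -36 + (13/1597)*(-20) = -36 - 260/1597 = -57752/1597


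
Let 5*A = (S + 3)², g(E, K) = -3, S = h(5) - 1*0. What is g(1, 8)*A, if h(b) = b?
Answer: -192/5 ≈ -38.400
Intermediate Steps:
S = 5 (S = 5 - 1*0 = 5 + 0 = 5)
A = 64/5 (A = (5 + 3)²/5 = (⅕)*8² = (⅕)*64 = 64/5 ≈ 12.800)
g(1, 8)*A = -3*64/5 = -192/5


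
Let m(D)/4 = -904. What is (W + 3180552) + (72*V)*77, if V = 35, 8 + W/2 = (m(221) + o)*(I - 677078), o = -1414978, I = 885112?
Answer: -590228193816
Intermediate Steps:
m(D) = -3616 (m(D) = 4*(-904) = -3616)
W = -590231568408 (W = -16 + 2*((-3616 - 1414978)*(885112 - 677078)) = -16 + 2*(-1418594*208034) = -16 + 2*(-295115784196) = -16 - 590231568392 = -590231568408)
(W + 3180552) + (72*V)*77 = (-590231568408 + 3180552) + (72*35)*77 = -590228387856 + 2520*77 = -590228387856 + 194040 = -590228193816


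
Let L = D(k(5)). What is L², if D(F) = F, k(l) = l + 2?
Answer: 49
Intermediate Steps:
k(l) = 2 + l
L = 7 (L = 2 + 5 = 7)
L² = 7² = 49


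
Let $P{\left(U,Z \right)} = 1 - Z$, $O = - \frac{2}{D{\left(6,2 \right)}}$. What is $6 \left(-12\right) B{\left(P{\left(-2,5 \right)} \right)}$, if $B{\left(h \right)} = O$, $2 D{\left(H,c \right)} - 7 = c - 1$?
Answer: $36$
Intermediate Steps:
$D{\left(H,c \right)} = 3 + \frac{c}{2}$ ($D{\left(H,c \right)} = \frac{7}{2} + \frac{c - 1}{2} = \frac{7}{2} + \frac{-1 + c}{2} = \frac{7}{2} + \left(- \frac{1}{2} + \frac{c}{2}\right) = 3 + \frac{c}{2}$)
$O = - \frac{1}{2}$ ($O = - \frac{2}{3 + \frac{1}{2} \cdot 2} = - \frac{2}{3 + 1} = - \frac{2}{4} = \left(-2\right) \frac{1}{4} = - \frac{1}{2} \approx -0.5$)
$B{\left(h \right)} = - \frac{1}{2}$
$6 \left(-12\right) B{\left(P{\left(-2,5 \right)} \right)} = 6 \left(-12\right) \left(- \frac{1}{2}\right) = \left(-72\right) \left(- \frac{1}{2}\right) = 36$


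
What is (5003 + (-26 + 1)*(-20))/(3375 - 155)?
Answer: 5503/3220 ≈ 1.7090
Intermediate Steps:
(5003 + (-26 + 1)*(-20))/(3375 - 155) = (5003 - 25*(-20))/3220 = (5003 + 500)*(1/3220) = 5503*(1/3220) = 5503/3220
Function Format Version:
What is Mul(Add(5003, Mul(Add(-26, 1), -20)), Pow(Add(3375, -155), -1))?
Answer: Rational(5503, 3220) ≈ 1.7090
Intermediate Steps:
Mul(Add(5003, Mul(Add(-26, 1), -20)), Pow(Add(3375, -155), -1)) = Mul(Add(5003, Mul(-25, -20)), Pow(3220, -1)) = Mul(Add(5003, 500), Rational(1, 3220)) = Mul(5503, Rational(1, 3220)) = Rational(5503, 3220)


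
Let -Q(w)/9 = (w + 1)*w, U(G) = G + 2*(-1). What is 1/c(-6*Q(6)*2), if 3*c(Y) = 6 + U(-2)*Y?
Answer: -1/6046 ≈ -0.00016540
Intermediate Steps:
U(G) = -2 + G (U(G) = G - 2 = -2 + G)
Q(w) = -9*w*(1 + w) (Q(w) = -9*(w + 1)*w = -9*(1 + w)*w = -9*w*(1 + w))
c(Y) = 2 - 4*Y/3 (c(Y) = (6 + (-2 - 2)*Y)/3 = (6 - 4*Y)/3 = 2 - 4*Y/3)
1/c(-6*Q(6)*2) = 1/(2 - 4*(-(-54)*6*(1 + 6))*2/3) = 1/(2 - 4*(-(-54)*6*7)*2/3) = 1/(2 - 4*(-6*(-378))*2/3) = 1/(2 - 3024*2) = 1/(2 - 4/3*4536) = 1/(2 - 6048) = 1/(-6046) = -1/6046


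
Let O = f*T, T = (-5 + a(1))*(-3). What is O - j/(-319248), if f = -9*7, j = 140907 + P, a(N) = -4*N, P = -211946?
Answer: -543111887/319248 ≈ -1701.2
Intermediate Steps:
j = -71039 (j = 140907 - 211946 = -71039)
f = -63
T = 27 (T = (-5 - 4*1)*(-3) = (-5 - 4)*(-3) = -9*(-3) = 27)
O = -1701 (O = -63*27 = -1701)
O - j/(-319248) = -1701 - (-71039)/(-319248) = -1701 - (-71039)*(-1)/319248 = -1701 - 1*71039/319248 = -1701 - 71039/319248 = -543111887/319248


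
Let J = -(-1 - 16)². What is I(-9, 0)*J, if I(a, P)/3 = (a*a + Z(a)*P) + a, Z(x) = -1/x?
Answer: -62424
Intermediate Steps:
I(a, P) = 3*a + 3*a² - 3*P/a (I(a, P) = 3*((a*a + (-1/a)*P) + a) = 3*((a² - P/a) + a) = 3*(a + a² - P/a) = 3*a + 3*a² - 3*P/a)
J = -289 (J = -1*(-17)² = -1*289 = -289)
I(-9, 0)*J = (3*(-1*0 + (-9)²*(1 - 9))/(-9))*(-289) = (3*(-⅑)*(0 + 81*(-8)))*(-289) = (3*(-⅑)*(0 - 648))*(-289) = (3*(-⅑)*(-648))*(-289) = 216*(-289) = -62424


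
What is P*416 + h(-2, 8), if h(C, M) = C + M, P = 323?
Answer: 134374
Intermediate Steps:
P*416 + h(-2, 8) = 323*416 + (-2 + 8) = 134368 + 6 = 134374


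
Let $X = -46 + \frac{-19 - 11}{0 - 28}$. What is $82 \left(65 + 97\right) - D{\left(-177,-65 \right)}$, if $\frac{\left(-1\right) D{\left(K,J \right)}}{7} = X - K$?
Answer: $\frac{28417}{2} \approx 14209.0$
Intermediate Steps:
$X = - \frac{629}{14}$ ($X = -46 - \frac{30}{-28} = -46 - - \frac{15}{14} = -46 + \frac{15}{14} = - \frac{629}{14} \approx -44.929$)
$D{\left(K,J \right)} = \frac{629}{2} + 7 K$ ($D{\left(K,J \right)} = - 7 \left(- \frac{629}{14} - K\right) = \frac{629}{2} + 7 K$)
$82 \left(65 + 97\right) - D{\left(-177,-65 \right)} = 82 \left(65 + 97\right) - \left(\frac{629}{2} + 7 \left(-177\right)\right) = 82 \cdot 162 - \left(\frac{629}{2} - 1239\right) = 13284 - - \frac{1849}{2} = 13284 + \frac{1849}{2} = \frac{28417}{2}$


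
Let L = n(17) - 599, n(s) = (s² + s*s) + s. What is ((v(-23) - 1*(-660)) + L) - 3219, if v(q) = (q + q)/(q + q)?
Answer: -2562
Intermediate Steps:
n(s) = s + 2*s² (n(s) = (s² + s²) + s = 2*s² + s = s + 2*s²)
v(q) = 1 (v(q) = (2*q)/((2*q)) = (2*q)*(1/(2*q)) = 1)
L = -4 (L = 17*(1 + 2*17) - 599 = 17*(1 + 34) - 599 = 17*35 - 599 = 595 - 599 = -4)
((v(-23) - 1*(-660)) + L) - 3219 = ((1 - 1*(-660)) - 4) - 3219 = ((1 + 660) - 4) - 3219 = (661 - 4) - 3219 = 657 - 3219 = -2562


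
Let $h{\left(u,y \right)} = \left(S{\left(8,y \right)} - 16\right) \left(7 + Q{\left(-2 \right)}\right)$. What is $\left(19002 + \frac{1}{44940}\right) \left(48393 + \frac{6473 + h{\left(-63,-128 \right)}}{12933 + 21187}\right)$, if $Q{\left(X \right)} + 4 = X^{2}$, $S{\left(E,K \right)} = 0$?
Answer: $\frac{1410021139668063001}{1533352800} \approx 9.1957 \cdot 10^{8}$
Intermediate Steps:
$Q{\left(X \right)} = -4 + X^{2}$
$h{\left(u,y \right)} = -112$ ($h{\left(u,y \right)} = \left(0 - 16\right) \left(7 - \left(4 - \left(-2\right)^{2}\right)\right) = - 16 \left(7 + \left(-4 + 4\right)\right) = - 16 \left(7 + 0\right) = \left(-16\right) 7 = -112$)
$\left(19002 + \frac{1}{44940}\right) \left(48393 + \frac{6473 + h{\left(-63,-128 \right)}}{12933 + 21187}\right) = \left(19002 + \frac{1}{44940}\right) \left(48393 + \frac{6473 - 112}{12933 + 21187}\right) = \left(19002 + \frac{1}{44940}\right) \left(48393 + \frac{6361}{34120}\right) = \frac{853949881 \left(48393 + 6361 \cdot \frac{1}{34120}\right)}{44940} = \frac{853949881 \left(48393 + \frac{6361}{34120}\right)}{44940} = \frac{853949881}{44940} \cdot \frac{1651175521}{34120} = \frac{1410021139668063001}{1533352800}$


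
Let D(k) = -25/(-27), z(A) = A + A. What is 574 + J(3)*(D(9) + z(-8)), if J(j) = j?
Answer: 4759/9 ≈ 528.78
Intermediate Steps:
z(A) = 2*A
D(k) = 25/27 (D(k) = -25*(-1/27) = 25/27)
574 + J(3)*(D(9) + z(-8)) = 574 + 3*(25/27 + 2*(-8)) = 574 + 3*(25/27 - 16) = 574 + 3*(-407/27) = 574 - 407/9 = 4759/9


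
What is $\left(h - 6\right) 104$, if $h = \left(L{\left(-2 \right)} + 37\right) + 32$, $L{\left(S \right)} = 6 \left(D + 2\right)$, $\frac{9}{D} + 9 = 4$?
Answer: $\frac{33384}{5} \approx 6676.8$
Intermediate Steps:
$D = - \frac{9}{5}$ ($D = \frac{9}{-9 + 4} = \frac{9}{-5} = 9 \left(- \frac{1}{5}\right) = - \frac{9}{5} \approx -1.8$)
$L{\left(S \right)} = \frac{6}{5}$ ($L{\left(S \right)} = 6 \left(- \frac{9}{5} + 2\right) = 6 \cdot \frac{1}{5} = \frac{6}{5}$)
$h = \frac{351}{5}$ ($h = \left(\frac{6}{5} + 37\right) + 32 = \frac{191}{5} + 32 = \frac{351}{5} \approx 70.2$)
$\left(h - 6\right) 104 = \left(\frac{351}{5} - 6\right) 104 = \frac{321}{5} \cdot 104 = \frac{33384}{5}$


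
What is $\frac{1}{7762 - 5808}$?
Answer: $\frac{1}{1954} \approx 0.00051177$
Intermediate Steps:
$\frac{1}{7762 - 5808} = \frac{1}{1954}$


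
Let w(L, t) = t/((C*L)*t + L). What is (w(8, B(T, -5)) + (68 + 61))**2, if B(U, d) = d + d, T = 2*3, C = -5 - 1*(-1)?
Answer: 447364801/26896 ≈ 16633.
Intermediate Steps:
C = -4 (C = -5 + 1 = -4)
T = 6
B(U, d) = 2*d
w(L, t) = t/(L - 4*L*t) (w(L, t) = t/((-4*L)*t + L) = t/(-4*L*t + L) = t/(L - 4*L*t))
(w(8, B(T, -5)) + (68 + 61))**2 = (-1*2*(-5)/(8*(-1 + 4*(2*(-5)))) + (68 + 61))**2 = (-1*(-10)*1/8/(-1 + 4*(-10)) + 129)**2 = (-1*(-10)*1/8/(-1 - 40) + 129)**2 = (-1*(-10)*1/8/(-41) + 129)**2 = (-1*(-10)*1/8*(-1/41) + 129)**2 = (-5/164 + 129)**2 = (21151/164)**2 = 447364801/26896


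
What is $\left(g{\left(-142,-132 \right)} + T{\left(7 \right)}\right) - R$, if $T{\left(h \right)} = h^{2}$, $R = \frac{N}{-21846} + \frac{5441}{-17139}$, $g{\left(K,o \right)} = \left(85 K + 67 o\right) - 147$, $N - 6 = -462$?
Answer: $- \frac{1311195408071}{62403099} \approx -21012.0$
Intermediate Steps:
$N = -456$ ($N = 6 - 462 = -456$)
$g{\left(K,o \right)} = -147 + 67 o + 85 K$ ($g{\left(K,o \right)} = \left(67 o + 85 K\right) - 147 = -147 + 67 o + 85 K$)
$R = - \frac{18508117}{62403099}$ ($R = - \frac{456}{-21846} + \frac{5441}{-17139} = \left(-456\right) \left(- \frac{1}{21846}\right) + 5441 \left(- \frac{1}{17139}\right) = \frac{76}{3641} - \frac{5441}{17139} = - \frac{18508117}{62403099} \approx -0.29659$)
$\left(g{\left(-142,-132 \right)} + T{\left(7 \right)}\right) - R = \left(\left(-147 + 67 \left(-132\right) + 85 \left(-142\right)\right) + 7^{2}\right) - - \frac{18508117}{62403099} = \left(\left(-147 - 8844 - 12070\right) + 49\right) + \frac{18508117}{62403099} = \left(-21061 + 49\right) + \frac{18508117}{62403099} = -21012 + \frac{18508117}{62403099} = - \frac{1311195408071}{62403099}$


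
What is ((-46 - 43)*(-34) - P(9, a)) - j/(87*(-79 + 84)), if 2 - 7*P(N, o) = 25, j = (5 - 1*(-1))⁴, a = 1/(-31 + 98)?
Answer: 3071701/1015 ≈ 3026.3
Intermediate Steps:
a = 1/67 ≈ 0.014925
j = 1296 (j = (5 + 1)⁴ = 6⁴ = 1296)
P(N, o) = -23/7 (P(N, o) = 2/7 - ⅐*25 = 2/7 - 25/7 = -23/7)
((-46 - 43)*(-34) - P(9, a)) - j/(87*(-79 + 84)) = ((-46 - 43)*(-34) - 1*(-23/7)) - 1296/(87*(-79 + 84)) = (-89*(-34) + 23/7) - 1296/(87*5) = (3026 + 23/7) - 1296/435 = 21205/7 - 1296/435 = 21205/7 - 1*432/145 = 21205/7 - 432/145 = 3071701/1015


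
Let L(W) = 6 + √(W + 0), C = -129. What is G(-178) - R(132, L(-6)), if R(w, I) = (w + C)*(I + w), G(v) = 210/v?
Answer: -36951/89 - 3*I*√6 ≈ -415.18 - 7.3485*I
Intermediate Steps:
L(W) = 6 + √W
R(w, I) = (-129 + w)*(I + w) (R(w, I) = (w - 129)*(I + w) = (-129 + w)*(I + w))
G(-178) - R(132, L(-6)) = 210/(-178) - (132² - 129*(6 + √(-6)) - 129*132 + (6 + √(-6))*132) = 210*(-1/178) - (17424 - 129*(6 + I*√6) - 17028 + (6 + I*√6)*132) = -105/89 - (17424 + (-774 - 129*I*√6) - 17028 + (792 + 132*I*√6)) = -105/89 - (414 + 3*I*√6) = -105/89 + (-414 - 3*I*√6) = -36951/89 - 3*I*√6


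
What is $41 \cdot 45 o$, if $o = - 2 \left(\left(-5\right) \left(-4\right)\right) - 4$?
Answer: $-81180$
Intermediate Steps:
$o = -44$ ($o = \left(-2\right) 20 - 4 = -40 - 4 = -44$)
$41 \cdot 45 o = 41 \cdot 45 \left(-44\right) = 1845 \left(-44\right) = -81180$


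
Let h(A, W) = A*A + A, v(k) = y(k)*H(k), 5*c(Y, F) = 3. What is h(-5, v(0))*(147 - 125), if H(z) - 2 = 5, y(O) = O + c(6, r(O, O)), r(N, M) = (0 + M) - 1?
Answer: 440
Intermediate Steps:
r(N, M) = -1 + M (r(N, M) = M - 1 = -1 + M)
c(Y, F) = ⅗ (c(Y, F) = (⅕)*3 = ⅗)
y(O) = ⅗ + O (y(O) = O + ⅗ = ⅗ + O)
H(z) = 7 (H(z) = 2 + 5 = 7)
v(k) = 21/5 + 7*k (v(k) = (⅗ + k)*7 = 21/5 + 7*k)
h(A, W) = A + A² (h(A, W) = A² + A = A + A²)
h(-5, v(0))*(147 - 125) = (-5*(1 - 5))*(147 - 125) = -5*(-4)*22 = 20*22 = 440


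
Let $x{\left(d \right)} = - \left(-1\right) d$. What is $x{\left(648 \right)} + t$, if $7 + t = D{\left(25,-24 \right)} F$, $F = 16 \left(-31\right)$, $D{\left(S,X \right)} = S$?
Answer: $-11759$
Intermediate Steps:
$x{\left(d \right)} = d$
$F = -496$
$t = -12407$ ($t = -7 + 25 \left(-496\right) = -7 - 12400 = -12407$)
$x{\left(648 \right)} + t = 648 - 12407 = -11759$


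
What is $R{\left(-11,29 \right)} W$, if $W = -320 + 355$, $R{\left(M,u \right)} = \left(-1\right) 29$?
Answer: $-1015$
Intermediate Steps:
$R{\left(M,u \right)} = -29$
$W = 35$
$R{\left(-11,29 \right)} W = \left(-29\right) 35 = -1015$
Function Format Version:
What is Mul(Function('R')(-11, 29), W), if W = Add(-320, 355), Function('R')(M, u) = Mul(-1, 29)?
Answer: -1015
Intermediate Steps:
Function('R')(M, u) = -29
W = 35
Mul(Function('R')(-11, 29), W) = Mul(-29, 35) = -1015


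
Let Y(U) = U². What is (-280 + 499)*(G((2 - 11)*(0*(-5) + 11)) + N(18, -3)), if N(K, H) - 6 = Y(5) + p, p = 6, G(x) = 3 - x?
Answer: 30441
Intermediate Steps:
N(K, H) = 37 (N(K, H) = 6 + (5² + 6) = 6 + (25 + 6) = 6 + 31 = 37)
(-280 + 499)*(G((2 - 11)*(0*(-5) + 11)) + N(18, -3)) = (-280 + 499)*((3 - (2 - 11)*(0*(-5) + 11)) + 37) = 219*((3 - (-9)*(0 + 11)) + 37) = 219*((3 - (-9)*11) + 37) = 219*((3 - 1*(-99)) + 37) = 219*((3 + 99) + 37) = 219*(102 + 37) = 219*139 = 30441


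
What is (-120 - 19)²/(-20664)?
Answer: -19321/20664 ≈ -0.93501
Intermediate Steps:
(-120 - 19)²/(-20664) = (-139)²*(-1/20664) = 19321*(-1/20664) = -19321/20664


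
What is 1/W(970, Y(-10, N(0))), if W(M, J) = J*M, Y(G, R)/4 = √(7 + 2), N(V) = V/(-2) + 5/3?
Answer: 1/11640 ≈ 8.5911e-5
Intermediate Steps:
N(V) = 5/3 - V/2 (N(V) = V*(-½) + 5*(⅓) = -V/2 + 5/3 = 5/3 - V/2)
Y(G, R) = 12 (Y(G, R) = 4*√(7 + 2) = 4*√9 = 4*3 = 12)
1/W(970, Y(-10, N(0))) = 1/(12*970) = 1/11640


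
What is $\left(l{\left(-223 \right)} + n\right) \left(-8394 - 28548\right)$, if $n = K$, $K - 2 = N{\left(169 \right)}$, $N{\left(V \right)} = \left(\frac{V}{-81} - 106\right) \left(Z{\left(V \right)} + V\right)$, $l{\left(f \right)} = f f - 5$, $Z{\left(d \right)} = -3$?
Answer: $- \frac{31702097464}{27} \approx -1.1742 \cdot 10^{9}$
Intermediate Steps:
$l{\left(f \right)} = -5 + f^{2}$ ($l{\left(f \right)} = f^{2} - 5 = -5 + f^{2}$)
$N{\left(V \right)} = \left(-106 - \frac{V}{81}\right) \left(-3 + V\right)$ ($N{\left(V \right)} = \left(\frac{V}{-81} - 106\right) \left(-3 + V\right) = \left(V \left(- \frac{1}{81}\right) - 106\right) \left(-3 + V\right) = \left(- \frac{V}{81} - 106\right) \left(-3 + V\right) = \left(-106 - \frac{V}{81}\right) \left(-3 + V\right)$)
$K = - \frac{1453168}{81}$ ($K = 2 - \left(\frac{474923}{27} + \frac{28561}{81}\right) = 2 - \frac{1453330}{81} = - \frac{1453168}{81} \approx -17940.0$)
$n = - \frac{1453168}{81} \approx -17940.0$
$\left(l{\left(-223 \right)} + n\right) \left(-8394 - 28548\right) = \left(\left(-5 + \left(-223\right)^{2}\right) - \frac{1453168}{81}\right) \left(-8394 - 28548\right) = \left(\left(-5 + 49729\right) - \frac{1453168}{81}\right) \left(-36942\right) = \left(49724 - \frac{1453168}{81}\right) \left(-36942\right) = \frac{2574476}{81} \left(-36942\right) = - \frac{31702097464}{27}$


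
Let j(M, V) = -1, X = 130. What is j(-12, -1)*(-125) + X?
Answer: 255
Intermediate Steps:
j(-12, -1)*(-125) + X = -1*(-125) + 130 = 125 + 130 = 255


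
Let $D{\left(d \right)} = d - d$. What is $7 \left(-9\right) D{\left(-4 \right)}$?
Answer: $0$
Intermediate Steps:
$D{\left(d \right)} = 0$
$7 \left(-9\right) D{\left(-4 \right)} = 7 \left(-9\right) 0 = \left(-63\right) 0 = 0$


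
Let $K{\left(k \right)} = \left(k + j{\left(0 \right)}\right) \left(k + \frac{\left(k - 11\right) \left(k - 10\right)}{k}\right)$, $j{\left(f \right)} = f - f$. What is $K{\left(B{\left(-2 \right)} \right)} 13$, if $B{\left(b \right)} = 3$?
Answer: $845$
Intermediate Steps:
$j{\left(f \right)} = 0$
$K{\left(k \right)} = k \left(k + \frac{\left(-11 + k\right) \left(-10 + k\right)}{k}\right)$ ($K{\left(k \right)} = \left(k + 0\right) \left(k + \frac{\left(k - 11\right) \left(k - 10\right)}{k}\right) = k \left(k + \frac{\left(-11 + k\right) \left(-10 + k\right)}{k}\right)$)
$K{\left(B{\left(-2 \right)} \right)} 13 = \left(110 - 63 + 2 \cdot 3^{2}\right) 13 = \left(110 - 63 + 2 \cdot 9\right) 13 = \left(110 - 63 + 18\right) 13 = 65 \cdot 13 = 845$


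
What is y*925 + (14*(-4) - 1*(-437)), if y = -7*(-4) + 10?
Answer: 35531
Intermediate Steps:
y = 38 (y = 28 + 10 = 38)
y*925 + (14*(-4) - 1*(-437)) = 38*925 + (14*(-4) - 1*(-437)) = 35150 + (-56 + 437) = 35150 + 381 = 35531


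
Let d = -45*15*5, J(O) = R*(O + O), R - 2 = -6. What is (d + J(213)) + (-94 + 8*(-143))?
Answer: -6317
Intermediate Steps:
R = -4 (R = 2 - 6 = -4)
J(O) = -8*O (J(O) = -4*(O + O) = -8*O)
d = -3375 (d = -675*5 = -3375)
(d + J(213)) + (-94 + 8*(-143)) = (-3375 - 8*213) + (-94 + 8*(-143)) = (-3375 - 1704) + (-94 - 1144) = -5079 - 1238 = -6317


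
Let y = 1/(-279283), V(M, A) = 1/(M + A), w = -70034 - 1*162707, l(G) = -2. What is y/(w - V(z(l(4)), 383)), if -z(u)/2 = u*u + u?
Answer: 379/24635229461720 ≈ 1.5384e-11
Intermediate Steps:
w = -232741 (w = -70034 - 162707 = -232741)
z(u) = -2*u - 2*u² (z(u) = -2*(u*u + u) = -2*(u² + u) = -2*(u + u²) = -2*u - 2*u²)
V(M, A) = 1/(A + M)
y = -1/279283 ≈ -3.5806e-6
y/(w - V(z(l(4)), 383)) = -1/(279283*(-232741 - 1/(383 - 2*(-2)*(1 - 2)))) = -1/(279283*(-232741 - 1/(383 - 2*(-2)*(-1)))) = -1/(279283*(-232741 - 1/(383 - 4))) = -1/(279283*(-232741 - 1/379)) = -1/(279283*(-88208840/379)) = -1/279283*(-379/88208840) = 379/24635229461720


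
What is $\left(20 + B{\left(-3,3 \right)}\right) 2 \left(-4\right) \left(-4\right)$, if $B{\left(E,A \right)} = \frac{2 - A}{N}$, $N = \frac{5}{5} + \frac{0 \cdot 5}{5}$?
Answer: $608$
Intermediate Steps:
$N = 1$ ($N = 5 \cdot \frac{1}{5} + 0 \cdot \frac{1}{5} = 1 + 0 = 1$)
$B{\left(E,A \right)} = 2 - A$ ($B{\left(E,A \right)} = \frac{2 - A}{1} = \left(2 - A\right) 1 = 2 - A$)
$\left(20 + B{\left(-3,3 \right)}\right) 2 \left(-4\right) \left(-4\right) = \left(20 + \left(2 - 3\right)\right) 2 \left(-4\right) \left(-4\right) = \left(20 + \left(2 - 3\right)\right) \left(\left(-8\right) \left(-4\right)\right) = \left(20 - 1\right) 32 = 19 \cdot 32 = 608$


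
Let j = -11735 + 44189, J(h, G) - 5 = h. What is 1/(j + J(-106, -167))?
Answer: 1/32353 ≈ 3.0909e-5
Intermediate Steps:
J(h, G) = 5 + h
j = 32454
1/(j + J(-106, -167)) = 1/(32454 + (5 - 106)) = 1/(32454 - 101) = 1/32353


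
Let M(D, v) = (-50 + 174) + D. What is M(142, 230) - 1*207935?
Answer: -207669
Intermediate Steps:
M(D, v) = 124 + D
M(142, 230) - 1*207935 = (124 + 142) - 1*207935 = 266 - 207935 = -207669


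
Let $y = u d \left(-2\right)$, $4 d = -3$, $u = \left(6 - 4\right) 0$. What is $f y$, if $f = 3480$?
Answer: $0$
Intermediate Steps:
$u = 0$ ($u = 2 \cdot 0 = 0$)
$d = - \frac{3}{4}$ ($d = \frac{1}{4} \left(-3\right) = - \frac{3}{4} \approx -0.75$)
$y = 0$ ($y = 0 \left(- \frac{3}{4}\right) \left(-2\right) = 0 \left(-2\right) = 0$)
$f y = 3480 \cdot 0 = 0$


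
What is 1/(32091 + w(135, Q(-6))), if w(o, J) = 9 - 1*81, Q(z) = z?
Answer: 1/32019 ≈ 3.1231e-5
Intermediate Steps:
w(o, J) = -72 (w(o, J) = 9 - 81 = -72)
1/(32091 + w(135, Q(-6))) = 1/(32091 - 72) = 1/32019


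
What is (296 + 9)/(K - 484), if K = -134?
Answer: -305/618 ≈ -0.49353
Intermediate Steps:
(296 + 9)/(K - 484) = (296 + 9)/(-134 - 484) = 305/(-618) = 305*(-1/618) = -305/618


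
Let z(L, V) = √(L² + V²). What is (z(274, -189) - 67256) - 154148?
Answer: -221404 + √110797 ≈ -2.2107e+5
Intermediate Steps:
(z(274, -189) - 67256) - 154148 = (√(274² + (-189)²) - 67256) - 154148 = (√(75076 + 35721) - 67256) - 154148 = (√110797 - 67256) - 154148 = (-67256 + √110797) - 154148 = -221404 + √110797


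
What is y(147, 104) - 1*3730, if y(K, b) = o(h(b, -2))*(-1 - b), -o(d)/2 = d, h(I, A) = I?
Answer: 18110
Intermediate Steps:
o(d) = -2*d
y(K, b) = -2*b*(-1 - b) (y(K, b) = (-2*b)*(-1 - b) = -2*b*(-1 - b))
y(147, 104) - 1*3730 = 2*104*(1 + 104) - 1*3730 = 2*104*105 - 3730 = 21840 - 3730 = 18110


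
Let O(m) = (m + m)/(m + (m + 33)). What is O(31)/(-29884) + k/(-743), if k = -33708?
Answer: 1543488577/34021970 ≈ 45.367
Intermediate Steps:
O(m) = 2*m/(33 + 2*m) (O(m) = (2*m)/(m + (33 + m)) = (2*m)/(33 + 2*m) = 2*m/(33 + 2*m))
O(31)/(-29884) + k/(-743) = (2*31/(33 + 2*31))/(-29884) - 33708/(-743) = (2*31/(33 + 62))*(-1/29884) - 33708*(-1/743) = (2*31/95)*(-1/29884) + 33708/743 = (2*31*(1/95))*(-1/29884) + 33708/743 = (62/95)*(-1/29884) + 33708/743 = -1/45790 + 33708/743 = 1543488577/34021970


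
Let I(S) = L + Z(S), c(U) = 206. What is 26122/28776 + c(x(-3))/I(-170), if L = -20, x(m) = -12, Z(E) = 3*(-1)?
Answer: -2663525/330924 ≈ -8.0488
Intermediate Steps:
Z(E) = -3
I(S) = -23 (I(S) = -20 - 3 = -23)
26122/28776 + c(x(-3))/I(-170) = 26122/28776 + 206/(-23) = 26122*(1/28776) + 206*(-1/23) = 13061/14388 - 206/23 = -2663525/330924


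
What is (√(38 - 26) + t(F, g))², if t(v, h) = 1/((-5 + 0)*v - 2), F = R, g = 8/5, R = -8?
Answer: 17329/1444 + 2*√3/19 ≈ 12.183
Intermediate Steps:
g = 8/5 (g = 8*(⅕) = 8/5 ≈ 1.6000)
F = -8
t(v, h) = 1/(-2 - 5*v) (t(v, h) = 1/(-5*v - 2) = 1/(-2 - 5*v))
(√(38 - 26) + t(F, g))² = (√(38 - 26) - 1/(2 + 5*(-8)))² = (√12 - 1/(2 - 40))² = (2*√3 - 1/(-38))² = (2*√3 - 1*(-1/38))² = (2*√3 + 1/38)² = (1/38 + 2*√3)²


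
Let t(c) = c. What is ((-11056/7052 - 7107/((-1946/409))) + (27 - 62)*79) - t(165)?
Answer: -4932993715/3430798 ≈ -1437.9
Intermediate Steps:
((-11056/7052 - 7107/((-1946/409))) + (27 - 62)*79) - t(165) = ((-11056/7052 - 7107/((-1946/409))) + (27 - 62)*79) - 1*165 = ((-11056*1/7052 - 7107/((-1946*1/409))) - 35*79) - 165 = ((-2764/1763 - 7107/(-1946/409)) - 2765) - 165 = ((-2764/1763 - 7107*(-409/1946)) - 2765) - 165 = ((-2764/1763 + 2906763/1946) - 2765) - 165 = (5119244425/3430798 - 2765) - 165 = -4366912045/3430798 - 165 = -4932993715/3430798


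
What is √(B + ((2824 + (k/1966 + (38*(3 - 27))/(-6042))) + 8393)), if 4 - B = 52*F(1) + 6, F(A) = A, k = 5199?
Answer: √121229532898702/104198 ≈ 105.67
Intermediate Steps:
B = -54 (B = 4 - (52*1 + 6) = 4 - (52 + 6) = 4 - 1*58 = 4 - 58 = -54)
√(B + ((2824 + (k/1966 + (38*(3 - 27))/(-6042))) + 8393)) = √(-54 + ((2824 + (5199/1966 + (38*(3 - 27))/(-6042))) + 8393)) = √(-54 + ((2824 + (5199*(1/1966) + (38*(-24))*(-1/6042))) + 8393)) = √(-54 + ((2824 + (5199/1966 - 912*(-1/6042))) + 8393)) = √(-54 + ((2824 + (5199/1966 + 8/53)) + 8393)) = √(-54 + ((2824 + 291275/104198) + 8393)) = √(-54 + (294546427/104198 + 8393)) = √(-54 + 1169080241/104198) = √(1163453549/104198) = √121229532898702/104198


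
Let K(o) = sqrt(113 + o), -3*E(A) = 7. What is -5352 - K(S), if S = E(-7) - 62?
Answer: -5352 - sqrt(438)/3 ≈ -5359.0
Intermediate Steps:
E(A) = -7/3 (E(A) = -1/3*7 = -7/3)
S = -193/3 (S = -7/3 - 62 = -193/3 ≈ -64.333)
-5352 - K(S) = -5352 - sqrt(113 - 193/3) = -5352 - sqrt(146/3) = -5352 - sqrt(438)/3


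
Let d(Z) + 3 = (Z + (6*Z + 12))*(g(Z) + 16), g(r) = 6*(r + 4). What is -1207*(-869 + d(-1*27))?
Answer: -25011454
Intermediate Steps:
g(r) = 24 + 6*r (g(r) = 6*(4 + r) = 24 + 6*r)
d(Z) = -3 + (12 + 7*Z)*(40 + 6*Z) (d(Z) = -3 + (Z + (6*Z + 12))*((24 + 6*Z) + 16) = -3 + (Z + (12 + 6*Z))*(40 + 6*Z) = -3 + (12 + 7*Z)*(40 + 6*Z))
-1207*(-869 + d(-1*27)) = -1207*(-869 + (477 + 42*(-1*27)² + 352*(-1*27))) = -1207*(-869 + (477 + 42*(-27)² + 352*(-27))) = -1207*(-869 + (477 + 42*729 - 9504)) = -1207*(-869 + (477 + 30618 - 9504)) = -1207*(-869 + 21591) = -1207*20722 = -25011454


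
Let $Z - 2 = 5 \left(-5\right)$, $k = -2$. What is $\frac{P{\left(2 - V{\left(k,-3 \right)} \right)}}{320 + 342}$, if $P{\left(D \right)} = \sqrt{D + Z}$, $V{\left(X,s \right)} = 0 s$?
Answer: $\frac{i \sqrt{21}}{662} \approx 0.0069223 i$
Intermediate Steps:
$Z = -23$ ($Z = 2 + 5 \left(-5\right) = 2 - 25 = -23$)
$V{\left(X,s \right)} = 0$
$P{\left(D \right)} = \sqrt{-23 + D}$ ($P{\left(D \right)} = \sqrt{D - 23} = \sqrt{-23 + D}$)
$\frac{P{\left(2 - V{\left(k,-3 \right)} \right)}}{320 + 342} = \frac{\sqrt{-23 + \left(2 - 0\right)}}{320 + 342} = \frac{\sqrt{-23 + \left(2 + 0\right)}}{662} = \frac{\sqrt{-23 + 2}}{662} = \frac{\sqrt{-21}}{662} = \frac{i \sqrt{21}}{662}$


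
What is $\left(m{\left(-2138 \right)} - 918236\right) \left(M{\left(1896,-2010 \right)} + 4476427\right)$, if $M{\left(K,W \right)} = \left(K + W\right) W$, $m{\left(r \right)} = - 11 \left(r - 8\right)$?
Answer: $-4209741405210$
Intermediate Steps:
$m{\left(r \right)} = 88 - 11 r$ ($m{\left(r \right)} = - 11 \left(-8 + r\right) = 88 - 11 r$)
$M{\left(K,W \right)} = W \left(K + W\right)$
$\left(m{\left(-2138 \right)} - 918236\right) \left(M{\left(1896,-2010 \right)} + 4476427\right) = \left(\left(88 - -23518\right) - 918236\right) \left(- 2010 \left(1896 - 2010\right) + 4476427\right) = \left(\left(88 + 23518\right) - 918236\right) \left(\left(-2010\right) \left(-114\right) + 4476427\right) = \left(23606 - 918236\right) \left(229140 + 4476427\right) = \left(-894630\right) 4705567 = -4209741405210$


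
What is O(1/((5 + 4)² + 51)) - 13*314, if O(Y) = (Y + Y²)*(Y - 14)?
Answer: -9388715027/2299968 ≈ -4082.1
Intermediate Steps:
O(Y) = (-14 + Y)*(Y + Y²) (O(Y) = (Y + Y²)*(-14 + Y) = (-14 + Y)*(Y + Y²))
O(1/((5 + 4)² + 51)) - 13*314 = (-14 + (1/((5 + 4)² + 51))² - 13/((5 + 4)² + 51))/((5 + 4)² + 51) - 13*314 = (-14 + (1/(9² + 51))² - 13/(9² + 51))/(9² + 51) - 1*4082 = (-14 + (1/(81 + 51))² - 13/(81 + 51))/(81 + 51) - 4082 = (-14 + (1/132)² - 13/132)/132 - 4082 = (-14 + (1/132)² - 13*1/132)/132 - 4082 = (-14 + 1/17424 - 13/132)/132 - 4082 = (1/132)*(-245651/17424) - 4082 = -245651/2299968 - 4082 = -9388715027/2299968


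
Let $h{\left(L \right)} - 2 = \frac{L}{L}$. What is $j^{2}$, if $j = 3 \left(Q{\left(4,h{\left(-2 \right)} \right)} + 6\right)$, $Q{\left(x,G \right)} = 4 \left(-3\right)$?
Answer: $324$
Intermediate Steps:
$h{\left(L \right)} = 3$ ($h{\left(L \right)} = 2 + \frac{L}{L} = 2 + 1 = 3$)
$Q{\left(x,G \right)} = -12$
$j = -18$ ($j = 3 \left(-12 + 6\right) = 3 \left(-6\right) = -18$)
$j^{2} = \left(-18\right)^{2} = 324$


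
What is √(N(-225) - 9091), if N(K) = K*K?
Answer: √41534 ≈ 203.80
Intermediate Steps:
N(K) = K²
√(N(-225) - 9091) = √((-225)² - 9091) = √(50625 - 9091) = √41534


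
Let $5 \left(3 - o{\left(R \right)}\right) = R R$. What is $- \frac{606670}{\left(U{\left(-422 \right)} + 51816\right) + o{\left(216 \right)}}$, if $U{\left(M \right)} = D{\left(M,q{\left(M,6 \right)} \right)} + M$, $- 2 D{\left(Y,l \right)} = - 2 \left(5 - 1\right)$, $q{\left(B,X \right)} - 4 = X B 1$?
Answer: $- \frac{159650}{11071} \approx -14.421$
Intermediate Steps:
$o{\left(R \right)} = 3 - \frac{R^{2}}{5}$ ($o{\left(R \right)} = 3 - \frac{R R}{5} = 3 - \frac{R^{2}}{5}$)
$q{\left(B,X \right)} = 4 + B X$ ($q{\left(B,X \right)} = 4 + X B 1 = 4 + B X 1 = 4 + B X$)
$D{\left(Y,l \right)} = 4$ ($D{\left(Y,l \right)} = - \frac{\left(-2\right) \left(5 - 1\right)}{2} = - \frac{\left(-2\right) 4}{2} = \left(- \frac{1}{2}\right) \left(-8\right) = 4$)
$U{\left(M \right)} = 4 + M$
$- \frac{606670}{\left(U{\left(-422 \right)} + 51816\right) + o{\left(216 \right)}} = - \frac{606670}{\left(\left(4 - 422\right) + 51816\right) + \left(3 - \frac{216^{2}}{5}\right)} = - \frac{606670}{\left(-418 + 51816\right) + \left(3 - \frac{46656}{5}\right)} = - \frac{606670}{51398 + \left(3 - \frac{46656}{5}\right)} = - \frac{606670}{51398 - \frac{46641}{5}} = - \frac{606670}{\frac{210349}{5}} = \left(-606670\right) \frac{5}{210349} = - \frac{159650}{11071}$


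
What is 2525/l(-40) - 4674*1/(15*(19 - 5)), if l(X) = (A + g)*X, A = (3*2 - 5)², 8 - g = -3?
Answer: -92459/3360 ≈ -27.518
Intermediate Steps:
g = 11 (g = 8 - 1*(-3) = 8 + 3 = 11)
A = 1 (A = (6 - 5)² = 1² = 1)
l(X) = 12*X (l(X) = (1 + 11)*X = 12*X)
2525/l(-40) - 4674*1/(15*(19 - 5)) = 2525/((12*(-40))) - 4674*1/(15*(19 - 5)) = 2525/(-480) - 4674/(15*14) = 2525*(-1/480) - 4674/210 = -505/96 - 4674*1/210 = -505/96 - 779/35 = -92459/3360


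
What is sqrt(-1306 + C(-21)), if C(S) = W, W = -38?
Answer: 8*I*sqrt(21) ≈ 36.661*I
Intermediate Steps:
C(S) = -38
sqrt(-1306 + C(-21)) = sqrt(-1306 - 38) = sqrt(-1344) = 8*I*sqrt(21)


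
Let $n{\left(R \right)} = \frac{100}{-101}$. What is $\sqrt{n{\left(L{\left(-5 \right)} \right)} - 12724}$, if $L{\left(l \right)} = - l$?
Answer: $\frac{2 i \sqrt{32451906}}{101} \approx 112.81 i$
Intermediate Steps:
$n{\left(R \right)} = - \frac{100}{101}$ ($n{\left(R \right)} = 100 \left(- \frac{1}{101}\right) = - \frac{100}{101}$)
$\sqrt{n{\left(L{\left(-5 \right)} \right)} - 12724} = \sqrt{- \frac{100}{101} - 12724} = \sqrt{- \frac{1285224}{101}} = \frac{2 i \sqrt{32451906}}{101}$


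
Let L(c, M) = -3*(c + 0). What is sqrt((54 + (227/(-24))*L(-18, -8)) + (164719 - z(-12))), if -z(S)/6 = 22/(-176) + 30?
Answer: sqrt(657766)/2 ≈ 405.51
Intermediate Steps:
L(c, M) = -3*c
z(S) = -717/4 (z(S) = -6*(22/(-176) + 30) = -6*(22*(-1/176) + 30) = -6*(-1/8 + 30) = -6*239/8 = -717/4)
sqrt((54 + (227/(-24))*L(-18, -8)) + (164719 - z(-12))) = sqrt((54 + (227/(-24))*(-3*(-18))) + (164719 - 1*(-717/4))) = sqrt((54 + (227*(-1/24))*54) + (164719 + 717/4)) = sqrt((54 - 227/24*54) + 659593/4) = sqrt((54 - 2043/4) + 659593/4) = sqrt(-1827/4 + 659593/4) = sqrt(328883/2) = sqrt(657766)/2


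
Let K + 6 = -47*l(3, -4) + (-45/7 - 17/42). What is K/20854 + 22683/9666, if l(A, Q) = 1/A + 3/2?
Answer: 39339529/16797897 ≈ 2.3419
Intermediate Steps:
l(A, Q) = 3/2 + 1/A (l(A, Q) = 1/A + 3*(½) = 1/A + 3/2 = 3/2 + 1/A)
K = -99 (K = -6 + (-47*(3/2 + 1/3) + (-45/7 - 17/42)) = -6 + (-47*(3/2 + ⅓) + (-45*⅐ - 17*1/42)) = -6 + (-47*11/6 + (-45/7 - 17/42)) = -6 + (-517/6 - 41/6) = -6 - 93 = -99)
K/20854 + 22683/9666 = -99/20854 + 22683/9666 = -99*1/20854 + 22683*(1/9666) = -99/20854 + 7561/3222 = 39339529/16797897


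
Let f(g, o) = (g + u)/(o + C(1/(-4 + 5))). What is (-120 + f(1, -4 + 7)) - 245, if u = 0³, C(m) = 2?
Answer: -1824/5 ≈ -364.80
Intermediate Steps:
u = 0
f(g, o) = g/(2 + o) (f(g, o) = (g + 0)/(o + 2) = g/(2 + o))
(-120 + f(1, -4 + 7)) - 245 = (-120 + 1/(2 + (-4 + 7))) - 245 = (-120 + 1/(2 + 3)) - 245 = (-120 + 1/5) - 245 = (-120 + 1*(⅕)) - 245 = (-120 + ⅕) - 245 = -599/5 - 245 = -1824/5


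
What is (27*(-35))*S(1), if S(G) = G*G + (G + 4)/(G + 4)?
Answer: -1890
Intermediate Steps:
S(G) = 1 + G**2 (S(G) = G**2 + (4 + G)/(4 + G) = G**2 + 1 = 1 + G**2)
(27*(-35))*S(1) = (27*(-35))*(1 + 1**2) = -945*(1 + 1) = -945*2 = -1890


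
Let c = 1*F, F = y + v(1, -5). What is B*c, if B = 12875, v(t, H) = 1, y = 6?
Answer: 90125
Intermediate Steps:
F = 7 (F = 6 + 1 = 7)
c = 7 (c = 1*7 = 7)
B*c = 12875*7 = 90125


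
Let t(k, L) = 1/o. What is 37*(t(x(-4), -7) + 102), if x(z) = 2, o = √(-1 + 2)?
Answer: 3811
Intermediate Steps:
o = 1 (o = √1 = 1)
t(k, L) = 1 (t(k, L) = 1/1 = 1)
37*(t(x(-4), -7) + 102) = 37*(1 + 102) = 37*103 = 3811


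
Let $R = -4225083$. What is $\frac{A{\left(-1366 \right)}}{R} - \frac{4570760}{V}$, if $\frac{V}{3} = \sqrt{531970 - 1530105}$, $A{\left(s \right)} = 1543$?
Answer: $- \frac{1543}{4225083} + \frac{914152 i \sqrt{998135}}{598881} \approx -0.0003652 + 1525.0 i$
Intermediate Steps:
$V = 3 i \sqrt{998135}$ ($V = 3 \sqrt{531970 - 1530105} = 3 \sqrt{-998135} = 3 i \sqrt{998135} \approx 2997.2 i$)
$\frac{A{\left(-1366 \right)}}{R} - \frac{4570760}{V} = \frac{1543}{-4225083} - \frac{4570760}{3 i \sqrt{998135}} = 1543 \left(- \frac{1}{4225083}\right) - 4570760 \left(- \frac{i \sqrt{998135}}{2994405}\right) = - \frac{1543}{4225083} + \frac{914152 i \sqrt{998135}}{598881}$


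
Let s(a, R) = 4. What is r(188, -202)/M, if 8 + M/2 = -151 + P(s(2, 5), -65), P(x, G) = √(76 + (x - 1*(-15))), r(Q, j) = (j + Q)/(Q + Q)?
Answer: 159/1352848 + √95/1352848 ≈ 0.00012473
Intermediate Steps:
r(Q, j) = (Q + j)/(2*Q) (r(Q, j) = (Q + j)/((2*Q)) = (Q + j)*(1/(2*Q)) = (Q + j)/(2*Q))
P(x, G) = √(91 + x) (P(x, G) = √(76 + (x + 15)) = √(76 + (15 + x)) = √(91 + x))
M = -318 + 2*√95 (M = -16 + 2*(-151 + √(91 + 4)) = -16 + 2*(-151 + √95) = -16 + (-302 + 2*√95) = -318 + 2*√95 ≈ -298.51)
r(188, -202)/M = ((½)*(188 - 202)/188)/(-318 + 2*√95) = ((½)*(1/188)*(-14))/(-318 + 2*√95) = -7/(188*(-318 + 2*√95))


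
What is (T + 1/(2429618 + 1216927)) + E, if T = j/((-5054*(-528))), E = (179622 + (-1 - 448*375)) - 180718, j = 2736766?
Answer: -13059106420671023/77228961040 ≈ -1.6910e+5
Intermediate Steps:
E = -169097 (E = (179622 + (-1 - 168000)) - 180718 = (179622 - 168001) - 180718 = 11621 - 180718 = -169097)
T = 1368383/1334256 (T = 2736766/((-5054*(-528))) = 2736766/2668512 = 2736766*(1/2668512) = 1368383/1334256 ≈ 1.0256)
(T + 1/(2429618 + 1216927)) + E = (1368383/1334256 + 1/(2429618 + 1216927)) - 169097 = (1368383/1334256 + 1/3646545) - 169097 = 79204309857/77228961040 - 169097 = -13059106420671023/77228961040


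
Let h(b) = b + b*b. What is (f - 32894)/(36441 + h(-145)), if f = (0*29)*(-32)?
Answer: -32894/57321 ≈ -0.57386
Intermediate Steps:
h(b) = b + b²
f = 0 (f = 0*(-32) = 0)
(f - 32894)/(36441 + h(-145)) = (0 - 32894)/(36441 - 145*(1 - 145)) = -32894/(36441 - 145*(-144)) = -32894/(36441 + 20880) = -32894/57321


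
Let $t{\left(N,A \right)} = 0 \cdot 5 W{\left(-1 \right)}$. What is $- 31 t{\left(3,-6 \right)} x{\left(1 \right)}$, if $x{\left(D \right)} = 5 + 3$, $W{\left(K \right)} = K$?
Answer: $0$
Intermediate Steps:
$t{\left(N,A \right)} = 0$ ($t{\left(N,A \right)} = 0 \cdot 5 \left(-1\right) = 0 \left(-1\right) = 0$)
$x{\left(D \right)} = 8$
$- 31 t{\left(3,-6 \right)} x{\left(1 \right)} = \left(-31\right) 0 \cdot 8 = 0 \cdot 8 = 0$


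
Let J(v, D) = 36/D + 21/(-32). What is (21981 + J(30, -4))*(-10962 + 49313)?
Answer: 26963936133/32 ≈ 8.4262e+8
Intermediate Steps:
J(v, D) = -21/32 + 36/D (J(v, D) = 36/D + 21*(-1/32) = 36/D - 21/32 = -21/32 + 36/D)
(21981 + J(30, -4))*(-10962 + 49313) = (21981 + (-21/32 + 36/(-4)))*(-10962 + 49313) = (21981 + (-21/32 + 36*(-¼)))*38351 = (21981 + (-21/32 - 9))*38351 = (21981 - 309/32)*38351 = (703083/32)*38351 = 26963936133/32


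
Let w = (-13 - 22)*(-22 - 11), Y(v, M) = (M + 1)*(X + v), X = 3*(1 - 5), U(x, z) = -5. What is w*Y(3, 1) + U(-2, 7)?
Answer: -20795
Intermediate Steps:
X = -12 (X = 3*(-4) = -12)
Y(v, M) = (1 + M)*(-12 + v) (Y(v, M) = (M + 1)*(-12 + v) = (1 + M)*(-12 + v))
w = 1155 (w = -35*(-33) = 1155)
w*Y(3, 1) + U(-2, 7) = 1155*(-12 + 3 - 12*1 + 1*3) - 5 = 1155*(-12 + 3 - 12 + 3) - 5 = 1155*(-18) - 5 = -20790 - 5 = -20795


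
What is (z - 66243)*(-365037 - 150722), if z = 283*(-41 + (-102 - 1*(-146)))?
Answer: 33727544046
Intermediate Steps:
z = 849 (z = 283*(-41 + (-102 + 146)) = 283*(-41 + 44) = 283*3 = 849)
(z - 66243)*(-365037 - 150722) = (849 - 66243)*(-365037 - 150722) = -65394*(-515759) = 33727544046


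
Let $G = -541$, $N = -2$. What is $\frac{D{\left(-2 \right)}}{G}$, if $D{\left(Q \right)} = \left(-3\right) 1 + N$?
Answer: $\frac{5}{541} \approx 0.0092421$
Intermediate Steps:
$D{\left(Q \right)} = -5$ ($D{\left(Q \right)} = \left(-3\right) 1 - 2 = -3 - 2 = -5$)
$\frac{D{\left(-2 \right)}}{G} = - \frac{5}{-541} = \left(-5\right) \left(- \frac{1}{541}\right) = \frac{5}{541}$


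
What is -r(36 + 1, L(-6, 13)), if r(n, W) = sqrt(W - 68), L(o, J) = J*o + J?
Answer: -I*sqrt(133) ≈ -11.533*I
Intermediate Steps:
L(o, J) = J + J*o
r(n, W) = sqrt(-68 + W)
-r(36 + 1, L(-6, 13)) = -sqrt(-68 + 13*(1 - 6)) = -sqrt(-68 + 13*(-5)) = -sqrt(-68 - 65) = -sqrt(-133) = -I*sqrt(133)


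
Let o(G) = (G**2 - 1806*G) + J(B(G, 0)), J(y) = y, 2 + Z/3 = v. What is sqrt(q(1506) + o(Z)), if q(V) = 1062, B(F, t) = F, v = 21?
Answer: I*sqrt(98574) ≈ 313.96*I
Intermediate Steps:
Z = 57 (Z = -6 + 3*21 = -6 + 63 = 57)
o(G) = G**2 - 1805*G (o(G) = (G**2 - 1806*G) + G = G**2 - 1805*G)
sqrt(q(1506) + o(Z)) = sqrt(1062 + 57*(-1805 + 57)) = sqrt(1062 + 57*(-1748)) = sqrt(1062 - 99636) = sqrt(-98574) = I*sqrt(98574)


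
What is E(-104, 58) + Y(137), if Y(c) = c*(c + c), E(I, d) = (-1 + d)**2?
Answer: 40787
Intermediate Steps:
Y(c) = 2*c**2 (Y(c) = c*(2*c) = 2*c**2)
E(-104, 58) + Y(137) = (-1 + 58)**2 + 2*137**2 = 57**2 + 2*18769 = 3249 + 37538 = 40787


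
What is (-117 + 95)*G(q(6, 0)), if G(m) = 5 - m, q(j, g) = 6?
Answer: 22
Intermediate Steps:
(-117 + 95)*G(q(6, 0)) = (-117 + 95)*(5 - 1*6) = -22*(5 - 6) = -22*(-1) = 22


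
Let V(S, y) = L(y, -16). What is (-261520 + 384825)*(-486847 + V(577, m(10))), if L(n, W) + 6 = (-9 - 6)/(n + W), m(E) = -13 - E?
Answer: -60031361740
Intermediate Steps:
L(n, W) = -6 - 15/(W + n) (L(n, W) = -6 + (-9 - 6)/(n + W) = -6 - 15/(W + n))
V(S, y) = 3*(27 - 2*y)/(-16 + y) (V(S, y) = 3*(-5 - 2*(-16) - 2*y)/(-16 + y) = 3*(-5 + 32 - 2*y)/(-16 + y) = 3*(27 - 2*y)/(-16 + y))
(-261520 + 384825)*(-486847 + V(577, m(10))) = (-261520 + 384825)*(-486847 + 3*(27 - 2*(-13 - 1*10))/(-16 + (-13 - 1*10))) = 123305*(-486847 + 3*(27 - 2*(-13 - 10))/(-16 + (-13 - 10))) = 123305*(-486847 + 3*(27 - 2*(-23))/(-16 - 23)) = 123305*(-486847 + 3*(27 + 46)/(-39)) = 123305*(-486847 + 3*(-1/39)*73) = 123305*(-486847 - 73/13) = 123305*(-6329084/13) = -60031361740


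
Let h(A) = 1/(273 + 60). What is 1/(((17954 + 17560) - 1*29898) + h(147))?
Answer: 333/1870129 ≈ 0.00017806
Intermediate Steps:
h(A) = 1/333
1/(((17954 + 17560) - 1*29898) + h(147)) = 1/(((17954 + 17560) - 1*29898) + 1/333) = 1/((35514 - 29898) + 1/333) = 1/(5616 + 1/333) = 1/(1870129/333) = 333/1870129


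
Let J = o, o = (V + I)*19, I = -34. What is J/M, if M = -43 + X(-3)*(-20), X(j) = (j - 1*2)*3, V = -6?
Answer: -760/257 ≈ -2.9572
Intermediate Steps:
X(j) = -6 + 3*j (X(j) = (j - 2)*3 = (-2 + j)*3 = -6 + 3*j)
o = -760 (o = (-6 - 34)*19 = -40*19 = -760)
J = -760
M = 257 (M = -43 + (-6 + 3*(-3))*(-20) = -43 + (-6 - 9)*(-20) = -43 - 15*(-20) = -43 + 300 = 257)
J/M = -760/257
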